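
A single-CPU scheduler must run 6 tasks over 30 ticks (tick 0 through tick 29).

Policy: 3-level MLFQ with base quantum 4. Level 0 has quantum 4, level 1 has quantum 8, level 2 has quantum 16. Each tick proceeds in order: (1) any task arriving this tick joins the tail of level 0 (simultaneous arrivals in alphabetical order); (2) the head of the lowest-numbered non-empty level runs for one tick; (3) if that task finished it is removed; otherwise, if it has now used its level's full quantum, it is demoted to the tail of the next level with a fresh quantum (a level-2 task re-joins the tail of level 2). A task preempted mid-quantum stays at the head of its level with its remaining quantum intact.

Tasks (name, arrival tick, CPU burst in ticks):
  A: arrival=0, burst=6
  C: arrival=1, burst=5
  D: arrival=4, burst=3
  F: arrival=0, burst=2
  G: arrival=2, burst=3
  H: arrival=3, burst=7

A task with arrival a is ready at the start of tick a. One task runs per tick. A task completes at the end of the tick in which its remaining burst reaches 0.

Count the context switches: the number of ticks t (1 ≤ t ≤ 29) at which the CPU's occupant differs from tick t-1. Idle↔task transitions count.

t=0: L0/L1/L2 = AF/-/- → run A
t=1: L0/L1/L2 = AFC/-/- → run A
t=2: L0/L1/L2 = AFCG/-/- → run A
t=3: L0/L1/L2 = AFCGH/-/- → run A
t=4: L0/L1/L2 = FCGHD/A/- → run F
t=5: L0/L1/L2 = FCGHD/A/- → run F
t=6: L0/L1/L2 = CGHD/A/- → run C
t=7: L0/L1/L2 = CGHD/A/- → run C
t=8: L0/L1/L2 = CGHD/A/- → run C
t=9: L0/L1/L2 = CGHD/A/- → run C
t=10: L0/L1/L2 = GHD/AC/- → run G
t=11: L0/L1/L2 = GHD/AC/- → run G
t=12: L0/L1/L2 = GHD/AC/- → run G
t=13: L0/L1/L2 = HD/AC/- → run H
t=14: L0/L1/L2 = HD/AC/- → run H
t=15: L0/L1/L2 = HD/AC/- → run H
t=16: L0/L1/L2 = HD/AC/- → run H
t=17: L0/L1/L2 = D/ACH/- → run D
t=18: L0/L1/L2 = D/ACH/- → run D
t=19: L0/L1/L2 = D/ACH/- → run D
t=20: L0/L1/L2 = -/ACH/- → run A
t=21: L0/L1/L2 = -/ACH/- → run A
t=22: L0/L1/L2 = -/CH/- → run C
t=23: L0/L1/L2 = -/H/- → run H
t=24: L0/L1/L2 = -/H/- → run H
t=25: L0/L1/L2 = -/H/- → run H
t=26: (idle)
t=27: (idle)
t=28: (idle)
t=29: (idle)

context switches = 9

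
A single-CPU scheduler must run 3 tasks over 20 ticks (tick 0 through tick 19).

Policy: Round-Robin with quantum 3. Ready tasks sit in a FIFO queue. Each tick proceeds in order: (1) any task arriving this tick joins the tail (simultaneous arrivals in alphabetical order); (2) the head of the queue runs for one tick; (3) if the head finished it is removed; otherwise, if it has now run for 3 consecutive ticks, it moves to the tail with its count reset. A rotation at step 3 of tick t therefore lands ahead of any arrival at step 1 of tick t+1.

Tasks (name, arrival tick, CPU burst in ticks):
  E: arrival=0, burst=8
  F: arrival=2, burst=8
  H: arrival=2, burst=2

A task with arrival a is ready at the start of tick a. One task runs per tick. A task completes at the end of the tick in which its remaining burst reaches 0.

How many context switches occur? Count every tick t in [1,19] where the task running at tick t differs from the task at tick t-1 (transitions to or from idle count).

t=0: queue=[E] q_used=0 → run E
t=1: queue=[E] q_used=1 → run E
t=2: queue=[E,F,H] q_used=2 → run E
t=3: queue=[F,H,E] q_used=0 → run F
t=4: queue=[F,H,E] q_used=1 → run F
t=5: queue=[F,H,E] q_used=2 → run F
t=6: queue=[H,E,F] q_used=0 → run H
t=7: queue=[H,E,F] q_used=1 → run H
t=8: queue=[E,F] q_used=0 → run E
t=9: queue=[E,F] q_used=1 → run E
t=10: queue=[E,F] q_used=2 → run E
t=11: queue=[F,E] q_used=0 → run F
t=12: queue=[F,E] q_used=1 → run F
t=13: queue=[F,E] q_used=2 → run F
t=14: queue=[E,F] q_used=0 → run E
t=15: queue=[E,F] q_used=1 → run E
t=16: queue=[F] q_used=0 → run F
t=17: queue=[F] q_used=1 → run F
t=18: (idle)
t=19: (idle)

context switches = 7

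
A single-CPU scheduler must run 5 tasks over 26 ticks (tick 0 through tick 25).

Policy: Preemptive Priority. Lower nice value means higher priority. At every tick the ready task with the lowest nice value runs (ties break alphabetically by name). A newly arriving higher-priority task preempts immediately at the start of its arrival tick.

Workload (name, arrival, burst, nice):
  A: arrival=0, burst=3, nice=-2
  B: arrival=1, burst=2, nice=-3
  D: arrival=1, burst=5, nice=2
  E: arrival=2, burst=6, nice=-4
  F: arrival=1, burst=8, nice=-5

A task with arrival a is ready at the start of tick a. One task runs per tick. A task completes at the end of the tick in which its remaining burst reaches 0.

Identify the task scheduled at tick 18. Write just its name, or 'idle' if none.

running at tick 18 = A

t=0: ready={A} → run A
t=1: ready={A,B,D,F} → run F
t=2: ready={A,B,D,E,F} → run F
t=3: ready={A,B,D,E,F} → run F
t=4: ready={A,B,D,E,F} → run F
t=5: ready={A,B,D,E,F} → run F
t=6: ready={A,B,D,E,F} → run F
t=7: ready={A,B,D,E,F} → run F
t=8: ready={A,B,D,E,F} → run F
t=9: ready={A,B,D,E} → run E
t=10: ready={A,B,D,E} → run E
t=11: ready={A,B,D,E} → run E
t=12: ready={A,B,D,E} → run E
t=13: ready={A,B,D,E} → run E
t=14: ready={A,B,D,E} → run E
t=15: ready={A,B,D} → run B
t=16: ready={A,B,D} → run B
t=17: ready={A,D} → run A
t=18: ready={A,D} → run A
t=19: ready={D} → run D
t=20: ready={D} → run D
t=21: ready={D} → run D
t=22: ready={D} → run D
t=23: ready={D} → run D
t=24: (idle)
t=25: (idle)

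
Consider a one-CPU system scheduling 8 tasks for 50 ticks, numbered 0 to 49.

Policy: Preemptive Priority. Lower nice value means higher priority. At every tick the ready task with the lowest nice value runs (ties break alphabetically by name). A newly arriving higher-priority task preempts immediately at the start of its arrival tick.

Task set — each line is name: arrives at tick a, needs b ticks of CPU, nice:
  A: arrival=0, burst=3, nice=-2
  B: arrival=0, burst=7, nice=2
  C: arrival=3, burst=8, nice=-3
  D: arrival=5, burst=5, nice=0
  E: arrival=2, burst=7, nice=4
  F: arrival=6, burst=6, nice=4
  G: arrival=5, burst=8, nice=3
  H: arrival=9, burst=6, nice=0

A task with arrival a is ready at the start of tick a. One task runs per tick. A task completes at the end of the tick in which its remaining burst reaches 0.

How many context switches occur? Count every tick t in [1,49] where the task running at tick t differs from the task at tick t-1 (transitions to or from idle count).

t=0: ready={A,B} → run A
t=1: ready={A,B} → run A
t=2: ready={A,B,E} → run A
t=3: ready={B,C,E} → run C
t=4: ready={B,C,E} → run C
t=5: ready={B,C,D,E,G} → run C
t=6: ready={B,C,D,E,F,G} → run C
t=7: ready={B,C,D,E,F,G} → run C
t=8: ready={B,C,D,E,F,G} → run C
t=9: ready={B,C,D,E,F,G,H} → run C
t=10: ready={B,C,D,E,F,G,H} → run C
t=11: ready={B,D,E,F,G,H} → run D
t=12: ready={B,D,E,F,G,H} → run D
t=13: ready={B,D,E,F,G,H} → run D
t=14: ready={B,D,E,F,G,H} → run D
t=15: ready={B,D,E,F,G,H} → run D
t=16: ready={B,E,F,G,H} → run H
t=17: ready={B,E,F,G,H} → run H
t=18: ready={B,E,F,G,H} → run H
t=19: ready={B,E,F,G,H} → run H
t=20: ready={B,E,F,G,H} → run H
t=21: ready={B,E,F,G,H} → run H
t=22: ready={B,E,F,G} → run B
t=23: ready={B,E,F,G} → run B
t=24: ready={B,E,F,G} → run B
t=25: ready={B,E,F,G} → run B
t=26: ready={B,E,F,G} → run B
t=27: ready={B,E,F,G} → run B
t=28: ready={B,E,F,G} → run B
t=29: ready={E,F,G} → run G
t=30: ready={E,F,G} → run G
t=31: ready={E,F,G} → run G
t=32: ready={E,F,G} → run G
t=33: ready={E,F,G} → run G
t=34: ready={E,F,G} → run G
t=35: ready={E,F,G} → run G
t=36: ready={E,F,G} → run G
t=37: ready={E,F} → run E
t=38: ready={E,F} → run E
t=39: ready={E,F} → run E
t=40: ready={E,F} → run E
t=41: ready={E,F} → run E
t=42: ready={E,F} → run E
t=43: ready={E,F} → run E
t=44: ready={F} → run F
t=45: ready={F} → run F
t=46: ready={F} → run F
t=47: ready={F} → run F
t=48: ready={F} → run F
t=49: ready={F} → run F

context switches = 7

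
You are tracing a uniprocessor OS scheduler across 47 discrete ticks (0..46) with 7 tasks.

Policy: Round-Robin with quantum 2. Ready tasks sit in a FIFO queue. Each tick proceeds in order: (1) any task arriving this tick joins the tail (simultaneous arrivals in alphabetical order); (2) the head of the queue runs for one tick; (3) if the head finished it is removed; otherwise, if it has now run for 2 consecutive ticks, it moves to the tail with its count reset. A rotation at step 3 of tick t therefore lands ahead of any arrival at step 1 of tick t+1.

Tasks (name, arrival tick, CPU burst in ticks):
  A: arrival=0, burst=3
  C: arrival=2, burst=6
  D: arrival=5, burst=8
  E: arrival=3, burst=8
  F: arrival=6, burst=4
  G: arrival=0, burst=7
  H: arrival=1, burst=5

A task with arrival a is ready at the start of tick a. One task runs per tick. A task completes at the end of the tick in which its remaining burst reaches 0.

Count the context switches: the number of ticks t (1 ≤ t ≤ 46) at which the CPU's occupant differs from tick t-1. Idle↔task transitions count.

context switches = 22

t=0: queue=[A,G] q_used=0 → run A
t=1: queue=[A,G,H] q_used=1 → run A
t=2: queue=[G,H,A,C] q_used=0 → run G
t=3: queue=[G,H,A,C,E] q_used=1 → run G
t=4: queue=[H,A,C,E,G] q_used=0 → run H
t=5: queue=[H,A,C,E,G,D] q_used=1 → run H
t=6: queue=[A,C,E,G,D,H,F] q_used=0 → run A
t=7: queue=[C,E,G,D,H,F] q_used=0 → run C
t=8: queue=[C,E,G,D,H,F] q_used=1 → run C
t=9: queue=[E,G,D,H,F,C] q_used=0 → run E
t=10: queue=[E,G,D,H,F,C] q_used=1 → run E
t=11: queue=[G,D,H,F,C,E] q_used=0 → run G
t=12: queue=[G,D,H,F,C,E] q_used=1 → run G
t=13: queue=[D,H,F,C,E,G] q_used=0 → run D
t=14: queue=[D,H,F,C,E,G] q_used=1 → run D
t=15: queue=[H,F,C,E,G,D] q_used=0 → run H
t=16: queue=[H,F,C,E,G,D] q_used=1 → run H
t=17: queue=[F,C,E,G,D,H] q_used=0 → run F
t=18: queue=[F,C,E,G,D,H] q_used=1 → run F
t=19: queue=[C,E,G,D,H,F] q_used=0 → run C
t=20: queue=[C,E,G,D,H,F] q_used=1 → run C
t=21: queue=[E,G,D,H,F,C] q_used=0 → run E
t=22: queue=[E,G,D,H,F,C] q_used=1 → run E
t=23: queue=[G,D,H,F,C,E] q_used=0 → run G
t=24: queue=[G,D,H,F,C,E] q_used=1 → run G
t=25: queue=[D,H,F,C,E,G] q_used=0 → run D
t=26: queue=[D,H,F,C,E,G] q_used=1 → run D
t=27: queue=[H,F,C,E,G,D] q_used=0 → run H
t=28: queue=[F,C,E,G,D] q_used=0 → run F
t=29: queue=[F,C,E,G,D] q_used=1 → run F
t=30: queue=[C,E,G,D] q_used=0 → run C
t=31: queue=[C,E,G,D] q_used=1 → run C
t=32: queue=[E,G,D] q_used=0 → run E
t=33: queue=[E,G,D] q_used=1 → run E
t=34: queue=[G,D,E] q_used=0 → run G
t=35: queue=[D,E] q_used=0 → run D
t=36: queue=[D,E] q_used=1 → run D
t=37: queue=[E,D] q_used=0 → run E
t=38: queue=[E,D] q_used=1 → run E
t=39: queue=[D] q_used=0 → run D
t=40: queue=[D] q_used=1 → run D
t=41: (idle)
t=42: (idle)
t=43: (idle)
t=44: (idle)
t=45: (idle)
t=46: (idle)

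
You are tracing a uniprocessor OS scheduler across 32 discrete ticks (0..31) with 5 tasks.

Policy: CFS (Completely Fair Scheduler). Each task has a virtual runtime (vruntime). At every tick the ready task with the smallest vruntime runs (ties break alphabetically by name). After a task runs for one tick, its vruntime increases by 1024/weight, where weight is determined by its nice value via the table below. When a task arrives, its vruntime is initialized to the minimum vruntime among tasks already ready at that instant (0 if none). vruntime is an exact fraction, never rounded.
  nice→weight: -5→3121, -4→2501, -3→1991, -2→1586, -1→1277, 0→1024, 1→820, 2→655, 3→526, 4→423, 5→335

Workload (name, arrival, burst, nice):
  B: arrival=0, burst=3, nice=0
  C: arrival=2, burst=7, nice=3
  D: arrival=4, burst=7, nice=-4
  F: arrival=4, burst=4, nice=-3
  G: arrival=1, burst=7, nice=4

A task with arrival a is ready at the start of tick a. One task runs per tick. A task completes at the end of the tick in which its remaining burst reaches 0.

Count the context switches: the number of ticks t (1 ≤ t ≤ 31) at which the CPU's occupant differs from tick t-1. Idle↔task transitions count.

context switches = 23

t=0: vr[B=0] → run B
t=1: vr[B=1 G=1] → run B
t=2: vr[B=2 C=1 G=1] → run C
t=3: vr[B=2 C=775/263 G=1] → run G
t=4: vr[B=2 C=775/263 D=2 F=2 G=1447/423] → run B
t=5: vr[C=775/263 D=2 F=2 G=1447/423] → run D
t=6: vr[C=775/263 D=6026/2501 F=2 G=1447/423] → run F
t=7: vr[C=775/263 D=6026/2501 F=5006/1991 G=1447/423] → run D
t=8: vr[C=775/263 D=7050/2501 F=5006/1991 G=1447/423] → run F
t=9: vr[C=775/263 D=7050/2501 F=6030/1991 G=1447/423] → run D
t=10: vr[C=775/263 D=8074/2501 F=6030/1991 G=1447/423] → run C
t=11: vr[C=1287/263 D=8074/2501 F=6030/1991 G=1447/423] → run F
t=12: vr[C=1287/263 D=8074/2501 F=7054/1991 G=1447/423] → run D
t=13: vr[C=1287/263 D=9098/2501 F=7054/1991 G=1447/423] → run G
t=14: vr[C=1287/263 D=9098/2501 F=7054/1991 G=2471/423] → run F
t=15: vr[C=1287/263 D=9098/2501 G=2471/423] → run D
t=16: vr[C=1287/263 D=10122/2501 G=2471/423] → run D
t=17: vr[C=1287/263 D=11146/2501 G=2471/423] → run D
t=18: vr[C=1287/263 G=2471/423] → run C
t=19: vr[C=1799/263 G=2471/423] → run G
t=20: vr[C=1799/263 G=1165/141] → run C
t=21: vr[C=2311/263 G=1165/141] → run G
t=22: vr[C=2311/263 G=4519/423] → run C
t=23: vr[C=2823/263 G=4519/423] → run G
t=24: vr[C=2823/263 G=5543/423] → run C
t=25: vr[C=3335/263 G=5543/423] → run C
t=26: vr[G=5543/423] → run G
t=27: vr[G=2189/141] → run G
t=28: (idle)
t=29: (idle)
t=30: (idle)
t=31: (idle)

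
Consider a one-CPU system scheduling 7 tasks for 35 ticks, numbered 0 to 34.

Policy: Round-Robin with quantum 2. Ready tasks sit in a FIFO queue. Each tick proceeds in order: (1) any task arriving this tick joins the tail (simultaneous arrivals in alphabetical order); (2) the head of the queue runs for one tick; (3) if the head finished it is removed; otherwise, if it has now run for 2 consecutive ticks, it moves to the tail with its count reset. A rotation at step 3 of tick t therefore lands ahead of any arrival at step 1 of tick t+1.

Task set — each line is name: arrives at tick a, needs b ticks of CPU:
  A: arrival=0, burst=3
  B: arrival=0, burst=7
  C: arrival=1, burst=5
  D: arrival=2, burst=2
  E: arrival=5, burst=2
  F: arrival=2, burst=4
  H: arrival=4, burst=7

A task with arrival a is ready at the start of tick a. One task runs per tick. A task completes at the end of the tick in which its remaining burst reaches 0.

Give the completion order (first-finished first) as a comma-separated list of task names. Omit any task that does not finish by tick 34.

completion order = A, D, E, F, C, B, H

t=0: queue=[A,B] q_used=0 → run A
t=1: queue=[A,B,C] q_used=1 → run A
t=2: queue=[B,C,A,D,F] q_used=0 → run B
t=3: queue=[B,C,A,D,F] q_used=1 → run B
t=4: queue=[C,A,D,F,B,H] q_used=0 → run C
t=5: queue=[C,A,D,F,B,H,E] q_used=1 → run C
t=6: queue=[A,D,F,B,H,E,C] q_used=0 → run A
t=7: queue=[D,F,B,H,E,C] q_used=0 → run D
t=8: queue=[D,F,B,H,E,C] q_used=1 → run D
t=9: queue=[F,B,H,E,C] q_used=0 → run F
t=10: queue=[F,B,H,E,C] q_used=1 → run F
t=11: queue=[B,H,E,C,F] q_used=0 → run B
t=12: queue=[B,H,E,C,F] q_used=1 → run B
t=13: queue=[H,E,C,F,B] q_used=0 → run H
t=14: queue=[H,E,C,F,B] q_used=1 → run H
t=15: queue=[E,C,F,B,H] q_used=0 → run E
t=16: queue=[E,C,F,B,H] q_used=1 → run E
t=17: queue=[C,F,B,H] q_used=0 → run C
t=18: queue=[C,F,B,H] q_used=1 → run C
t=19: queue=[F,B,H,C] q_used=0 → run F
t=20: queue=[F,B,H,C] q_used=1 → run F
t=21: queue=[B,H,C] q_used=0 → run B
t=22: queue=[B,H,C] q_used=1 → run B
t=23: queue=[H,C,B] q_used=0 → run H
t=24: queue=[H,C,B] q_used=1 → run H
t=25: queue=[C,B,H] q_used=0 → run C
t=26: queue=[B,H] q_used=0 → run B
t=27: queue=[H] q_used=0 → run H
t=28: queue=[H] q_used=1 → run H
t=29: queue=[H] q_used=0 → run H
t=30: (idle)
t=31: (idle)
t=32: (idle)
t=33: (idle)
t=34: (idle)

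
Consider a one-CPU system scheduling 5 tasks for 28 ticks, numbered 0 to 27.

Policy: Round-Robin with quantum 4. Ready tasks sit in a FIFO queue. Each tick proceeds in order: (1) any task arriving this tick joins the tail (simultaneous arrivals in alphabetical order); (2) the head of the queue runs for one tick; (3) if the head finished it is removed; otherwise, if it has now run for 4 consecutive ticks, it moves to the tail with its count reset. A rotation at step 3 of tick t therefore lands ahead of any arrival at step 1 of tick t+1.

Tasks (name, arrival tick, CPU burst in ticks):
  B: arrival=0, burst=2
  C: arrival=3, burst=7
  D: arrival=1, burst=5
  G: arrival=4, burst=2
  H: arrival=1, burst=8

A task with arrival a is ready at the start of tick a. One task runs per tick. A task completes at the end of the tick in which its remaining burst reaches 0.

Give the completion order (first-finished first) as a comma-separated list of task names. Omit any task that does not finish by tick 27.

t=0: queue=[B] q_used=0 → run B
t=1: queue=[B,D,H] q_used=1 → run B
t=2: queue=[D,H] q_used=0 → run D
t=3: queue=[D,H,C] q_used=1 → run D
t=4: queue=[D,H,C,G] q_used=2 → run D
t=5: queue=[D,H,C,G] q_used=3 → run D
t=6: queue=[H,C,G,D] q_used=0 → run H
t=7: queue=[H,C,G,D] q_used=1 → run H
t=8: queue=[H,C,G,D] q_used=2 → run H
t=9: queue=[H,C,G,D] q_used=3 → run H
t=10: queue=[C,G,D,H] q_used=0 → run C
t=11: queue=[C,G,D,H] q_used=1 → run C
t=12: queue=[C,G,D,H] q_used=2 → run C
t=13: queue=[C,G,D,H] q_used=3 → run C
t=14: queue=[G,D,H,C] q_used=0 → run G
t=15: queue=[G,D,H,C] q_used=1 → run G
t=16: queue=[D,H,C] q_used=0 → run D
t=17: queue=[H,C] q_used=0 → run H
t=18: queue=[H,C] q_used=1 → run H
t=19: queue=[H,C] q_used=2 → run H
t=20: queue=[H,C] q_used=3 → run H
t=21: queue=[C] q_used=0 → run C
t=22: queue=[C] q_used=1 → run C
t=23: queue=[C] q_used=2 → run C
t=24: (idle)
t=25: (idle)
t=26: (idle)
t=27: (idle)

completion order = B, G, D, H, C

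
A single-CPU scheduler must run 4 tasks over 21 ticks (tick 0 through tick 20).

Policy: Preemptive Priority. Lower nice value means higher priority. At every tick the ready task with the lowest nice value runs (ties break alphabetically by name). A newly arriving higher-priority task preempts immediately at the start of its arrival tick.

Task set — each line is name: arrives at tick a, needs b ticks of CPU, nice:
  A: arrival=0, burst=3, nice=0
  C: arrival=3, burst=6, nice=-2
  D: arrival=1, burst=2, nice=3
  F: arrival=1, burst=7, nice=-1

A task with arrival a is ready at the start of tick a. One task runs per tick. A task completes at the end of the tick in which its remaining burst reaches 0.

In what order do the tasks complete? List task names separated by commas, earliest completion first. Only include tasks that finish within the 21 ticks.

completion order = C, F, A, D

t=0: ready={A} → run A
t=1: ready={A,D,F} → run F
t=2: ready={A,D,F} → run F
t=3: ready={A,C,D,F} → run C
t=4: ready={A,C,D,F} → run C
t=5: ready={A,C,D,F} → run C
t=6: ready={A,C,D,F} → run C
t=7: ready={A,C,D,F} → run C
t=8: ready={A,C,D,F} → run C
t=9: ready={A,D,F} → run F
t=10: ready={A,D,F} → run F
t=11: ready={A,D,F} → run F
t=12: ready={A,D,F} → run F
t=13: ready={A,D,F} → run F
t=14: ready={A,D} → run A
t=15: ready={A,D} → run A
t=16: ready={D} → run D
t=17: ready={D} → run D
t=18: (idle)
t=19: (idle)
t=20: (idle)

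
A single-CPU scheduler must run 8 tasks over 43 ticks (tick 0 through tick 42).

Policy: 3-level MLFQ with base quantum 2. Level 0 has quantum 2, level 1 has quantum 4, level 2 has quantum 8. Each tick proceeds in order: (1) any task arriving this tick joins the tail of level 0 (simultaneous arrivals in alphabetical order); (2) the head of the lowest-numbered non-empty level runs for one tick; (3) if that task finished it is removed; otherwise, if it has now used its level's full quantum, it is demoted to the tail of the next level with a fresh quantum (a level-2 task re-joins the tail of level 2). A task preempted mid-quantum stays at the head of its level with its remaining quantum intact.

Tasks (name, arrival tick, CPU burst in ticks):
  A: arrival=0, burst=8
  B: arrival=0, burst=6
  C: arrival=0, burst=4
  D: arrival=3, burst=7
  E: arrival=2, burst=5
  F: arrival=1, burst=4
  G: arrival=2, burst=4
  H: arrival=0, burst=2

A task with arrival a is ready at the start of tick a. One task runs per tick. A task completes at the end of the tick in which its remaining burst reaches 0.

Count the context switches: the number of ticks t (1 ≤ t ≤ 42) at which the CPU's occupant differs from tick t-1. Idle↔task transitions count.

t=0: L0/L1/L2 = ABCH/-/- → run A
t=1: L0/L1/L2 = ABCHF/-/- → run A
t=2: L0/L1/L2 = BCHFEG/A/- → run B
t=3: L0/L1/L2 = BCHFEGD/A/- → run B
t=4: L0/L1/L2 = CHFEGD/AB/- → run C
t=5: L0/L1/L2 = CHFEGD/AB/- → run C
t=6: L0/L1/L2 = HFEGD/ABC/- → run H
t=7: L0/L1/L2 = HFEGD/ABC/- → run H
t=8: L0/L1/L2 = FEGD/ABC/- → run F
t=9: L0/L1/L2 = FEGD/ABC/- → run F
t=10: L0/L1/L2 = EGD/ABCF/- → run E
t=11: L0/L1/L2 = EGD/ABCF/- → run E
t=12: L0/L1/L2 = GD/ABCFE/- → run G
t=13: L0/L1/L2 = GD/ABCFE/- → run G
t=14: L0/L1/L2 = D/ABCFEG/- → run D
t=15: L0/L1/L2 = D/ABCFEG/- → run D
t=16: L0/L1/L2 = -/ABCFEGD/- → run A
t=17: L0/L1/L2 = -/ABCFEGD/- → run A
t=18: L0/L1/L2 = -/ABCFEGD/- → run A
t=19: L0/L1/L2 = -/ABCFEGD/- → run A
t=20: L0/L1/L2 = -/BCFEGD/A → run B
t=21: L0/L1/L2 = -/BCFEGD/A → run B
t=22: L0/L1/L2 = -/BCFEGD/A → run B
t=23: L0/L1/L2 = -/BCFEGD/A → run B
t=24: L0/L1/L2 = -/CFEGD/A → run C
t=25: L0/L1/L2 = -/CFEGD/A → run C
t=26: L0/L1/L2 = -/FEGD/A → run F
t=27: L0/L1/L2 = -/FEGD/A → run F
t=28: L0/L1/L2 = -/EGD/A → run E
t=29: L0/L1/L2 = -/EGD/A → run E
t=30: L0/L1/L2 = -/EGD/A → run E
t=31: L0/L1/L2 = -/GD/A → run G
t=32: L0/L1/L2 = -/GD/A → run G
t=33: L0/L1/L2 = -/D/A → run D
t=34: L0/L1/L2 = -/D/A → run D
t=35: L0/L1/L2 = -/D/A → run D
t=36: L0/L1/L2 = -/D/A → run D
t=37: L0/L1/L2 = -/-/AD → run A
t=38: L0/L1/L2 = -/-/AD → run A
t=39: L0/L1/L2 = -/-/D → run D
t=40: (idle)
t=41: (idle)
t=42: (idle)

context switches = 17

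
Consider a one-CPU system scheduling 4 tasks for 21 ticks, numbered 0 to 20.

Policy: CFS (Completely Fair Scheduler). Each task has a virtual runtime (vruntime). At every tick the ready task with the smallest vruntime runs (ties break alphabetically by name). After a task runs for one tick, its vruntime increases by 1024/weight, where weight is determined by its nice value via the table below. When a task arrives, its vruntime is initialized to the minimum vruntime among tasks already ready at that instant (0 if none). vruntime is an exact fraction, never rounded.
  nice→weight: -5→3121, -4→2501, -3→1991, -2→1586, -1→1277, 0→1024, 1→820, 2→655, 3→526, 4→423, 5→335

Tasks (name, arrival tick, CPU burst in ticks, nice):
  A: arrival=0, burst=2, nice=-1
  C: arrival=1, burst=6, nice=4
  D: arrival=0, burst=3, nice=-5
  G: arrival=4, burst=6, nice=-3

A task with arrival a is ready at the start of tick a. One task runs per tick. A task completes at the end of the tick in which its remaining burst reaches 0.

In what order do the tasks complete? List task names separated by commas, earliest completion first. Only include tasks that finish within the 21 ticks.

t=0: vr[A=0 D=0] → run A
t=1: vr[A=1024/1277 C=0 D=0] → run C
t=2: vr[A=1024/1277 C=1024/423 D=0] → run D
t=3: vr[A=1024/1277 C=1024/423 D=1024/3121] → run D
t=4: vr[A=1024/1277 C=1024/423 D=2048/3121 G=2048/3121] → run D
t=5: vr[A=1024/1277 C=1024/423 G=2048/3121] → run G
t=6: vr[A=1024/1277 C=1024/423 G=7273472/6213911] → run A
t=7: vr[C=1024/423 G=7273472/6213911] → run G
t=8: vr[C=1024/423 G=10469376/6213911] → run G
t=9: vr[C=1024/423 G=13665280/6213911] → run G
t=10: vr[C=1024/423 G=16861184/6213911] → run C
t=11: vr[C=2048/423 G=16861184/6213911] → run G
t=12: vr[C=2048/423 G=20057088/6213911] → run G
t=13: vr[C=2048/423] → run C
t=14: vr[C=1024/141] → run C
t=15: vr[C=4096/423] → run C
t=16: vr[C=5120/423] → run C
t=17: (idle)
t=18: (idle)
t=19: (idle)
t=20: (idle)

completion order = D, A, G, C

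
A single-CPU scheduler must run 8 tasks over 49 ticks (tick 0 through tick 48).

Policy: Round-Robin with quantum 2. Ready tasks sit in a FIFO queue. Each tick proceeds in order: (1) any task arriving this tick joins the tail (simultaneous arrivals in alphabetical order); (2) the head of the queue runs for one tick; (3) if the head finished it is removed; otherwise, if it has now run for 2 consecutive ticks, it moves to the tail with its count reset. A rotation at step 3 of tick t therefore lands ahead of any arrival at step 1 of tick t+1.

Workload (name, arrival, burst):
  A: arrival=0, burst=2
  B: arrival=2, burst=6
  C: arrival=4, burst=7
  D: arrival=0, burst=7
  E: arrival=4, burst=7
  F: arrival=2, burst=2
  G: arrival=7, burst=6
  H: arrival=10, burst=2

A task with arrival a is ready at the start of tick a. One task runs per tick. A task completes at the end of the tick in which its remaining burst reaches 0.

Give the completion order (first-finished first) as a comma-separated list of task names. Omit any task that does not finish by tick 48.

completion order = A, F, H, B, D, G, C, E

t=0: queue=[A,D] q_used=0 → run A
t=1: queue=[A,D] q_used=1 → run A
t=2: queue=[D,B,F] q_used=0 → run D
t=3: queue=[D,B,F] q_used=1 → run D
t=4: queue=[B,F,D,C,E] q_used=0 → run B
t=5: queue=[B,F,D,C,E] q_used=1 → run B
t=6: queue=[F,D,C,E,B] q_used=0 → run F
t=7: queue=[F,D,C,E,B,G] q_used=1 → run F
t=8: queue=[D,C,E,B,G] q_used=0 → run D
t=9: queue=[D,C,E,B,G] q_used=1 → run D
t=10: queue=[C,E,B,G,D,H] q_used=0 → run C
t=11: queue=[C,E,B,G,D,H] q_used=1 → run C
t=12: queue=[E,B,G,D,H,C] q_used=0 → run E
t=13: queue=[E,B,G,D,H,C] q_used=1 → run E
t=14: queue=[B,G,D,H,C,E] q_used=0 → run B
t=15: queue=[B,G,D,H,C,E] q_used=1 → run B
t=16: queue=[G,D,H,C,E,B] q_used=0 → run G
t=17: queue=[G,D,H,C,E,B] q_used=1 → run G
t=18: queue=[D,H,C,E,B,G] q_used=0 → run D
t=19: queue=[D,H,C,E,B,G] q_used=1 → run D
t=20: queue=[H,C,E,B,G,D] q_used=0 → run H
t=21: queue=[H,C,E,B,G,D] q_used=1 → run H
t=22: queue=[C,E,B,G,D] q_used=0 → run C
t=23: queue=[C,E,B,G,D] q_used=1 → run C
t=24: queue=[E,B,G,D,C] q_used=0 → run E
t=25: queue=[E,B,G,D,C] q_used=1 → run E
t=26: queue=[B,G,D,C,E] q_used=0 → run B
t=27: queue=[B,G,D,C,E] q_used=1 → run B
t=28: queue=[G,D,C,E] q_used=0 → run G
t=29: queue=[G,D,C,E] q_used=1 → run G
t=30: queue=[D,C,E,G] q_used=0 → run D
t=31: queue=[C,E,G] q_used=0 → run C
t=32: queue=[C,E,G] q_used=1 → run C
t=33: queue=[E,G,C] q_used=0 → run E
t=34: queue=[E,G,C] q_used=1 → run E
t=35: queue=[G,C,E] q_used=0 → run G
t=36: queue=[G,C,E] q_used=1 → run G
t=37: queue=[C,E] q_used=0 → run C
t=38: queue=[E] q_used=0 → run E
t=39: (idle)
t=40: (idle)
t=41: (idle)
t=42: (idle)
t=43: (idle)
t=44: (idle)
t=45: (idle)
t=46: (idle)
t=47: (idle)
t=48: (idle)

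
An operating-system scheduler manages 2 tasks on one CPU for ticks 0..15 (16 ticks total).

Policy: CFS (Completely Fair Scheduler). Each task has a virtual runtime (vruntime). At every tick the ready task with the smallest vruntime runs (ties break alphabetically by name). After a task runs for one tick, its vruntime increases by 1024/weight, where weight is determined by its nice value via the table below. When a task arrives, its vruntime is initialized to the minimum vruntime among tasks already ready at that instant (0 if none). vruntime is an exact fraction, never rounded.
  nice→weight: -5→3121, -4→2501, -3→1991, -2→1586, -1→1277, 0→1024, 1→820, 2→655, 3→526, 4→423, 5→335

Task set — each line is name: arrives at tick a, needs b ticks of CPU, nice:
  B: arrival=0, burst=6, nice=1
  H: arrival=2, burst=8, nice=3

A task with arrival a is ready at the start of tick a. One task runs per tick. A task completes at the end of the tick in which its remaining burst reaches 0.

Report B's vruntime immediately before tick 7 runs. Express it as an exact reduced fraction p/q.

t=0: vr[B=0] → run B
t=1: vr[B=256/205] → run B
t=2: vr[B=512/205 H=512/205] → run B
t=3: vr[B=768/205 H=512/205] → run H
t=4: vr[B=768/205 H=239616/53915] → run B
t=5: vr[B=1024/205 H=239616/53915] → run H
t=6: vr[B=1024/205 H=344576/53915] → run B
t=7: vr[B=256/41 H=344576/53915] → run B
t=8: vr[H=344576/53915] → run H
t=9: vr[H=449536/53915] → run H
t=10: vr[H=554496/53915] → run H
t=11: vr[H=659456/53915] → run H
t=12: vr[H=764416/53915] → run H
t=13: vr[H=869376/53915] → run H
t=14: (idle)
t=15: (idle)

vruntime(B, start of tick 7) = 256/41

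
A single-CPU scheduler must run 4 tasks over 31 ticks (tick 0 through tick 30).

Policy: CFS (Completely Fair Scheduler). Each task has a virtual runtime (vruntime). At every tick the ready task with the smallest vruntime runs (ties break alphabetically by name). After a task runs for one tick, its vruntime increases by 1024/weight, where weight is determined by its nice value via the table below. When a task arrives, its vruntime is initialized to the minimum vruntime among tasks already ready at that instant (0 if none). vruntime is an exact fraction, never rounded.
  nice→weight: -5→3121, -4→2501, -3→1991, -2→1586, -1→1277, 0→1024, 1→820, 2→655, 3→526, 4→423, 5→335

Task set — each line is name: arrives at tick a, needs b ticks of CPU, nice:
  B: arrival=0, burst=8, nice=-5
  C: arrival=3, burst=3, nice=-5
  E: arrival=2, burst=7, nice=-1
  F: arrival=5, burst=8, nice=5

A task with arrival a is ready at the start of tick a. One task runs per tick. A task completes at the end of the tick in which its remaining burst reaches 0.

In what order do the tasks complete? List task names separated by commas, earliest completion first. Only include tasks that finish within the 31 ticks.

completion order = C, B, E, F

t=0: vr[B=0] → run B
t=1: vr[B=1024/3121] → run B
t=2: vr[B=2048/3121 E=2048/3121] → run B
t=3: vr[B=3072/3121 C=2048/3121 E=2048/3121] → run C
t=4: vr[B=3072/3121 C=3072/3121 E=2048/3121] → run E
t=5: vr[B=3072/3121 C=3072/3121 E=5811200/3985517 F=3072/3121] → run B
t=6: vr[B=4096/3121 C=3072/3121 E=5811200/3985517 F=3072/3121] → run C
t=7: vr[B=4096/3121 C=4096/3121 E=5811200/3985517 F=3072/3121] → run F
t=8: vr[B=4096/3121 C=4096/3121 E=5811200/3985517 F=4225024/1045535] → run B
t=9: vr[B=5120/3121 C=4096/3121 E=5811200/3985517 F=4225024/1045535] → run C
t=10: vr[B=5120/3121 E=5811200/3985517 F=4225024/1045535] → run E
t=11: vr[B=5120/3121 E=9007104/3985517 F=4225024/1045535] → run B
t=12: vr[B=6144/3121 E=9007104/3985517 F=4225024/1045535] → run B
t=13: vr[B=7168/3121 E=9007104/3985517 F=4225024/1045535] → run E
t=14: vr[B=7168/3121 E=12203008/3985517 F=4225024/1045535] → run B
t=15: vr[E=12203008/3985517 F=4225024/1045535] → run E
t=16: vr[E=15398912/3985517 F=4225024/1045535] → run E
t=17: vr[E=18594816/3985517 F=4225024/1045535] → run F
t=18: vr[E=18594816/3985517 F=7420928/1045535] → run E
t=19: vr[E=21790720/3985517 F=7420928/1045535] → run E
t=20: vr[F=7420928/1045535] → run F
t=21: vr[F=10616832/1045535] → run F
t=22: vr[F=13812736/1045535] → run F
t=23: vr[F=3401728/209107] → run F
t=24: vr[F=20204544/1045535] → run F
t=25: vr[F=23400448/1045535] → run F
t=26: (idle)
t=27: (idle)
t=28: (idle)
t=29: (idle)
t=30: (idle)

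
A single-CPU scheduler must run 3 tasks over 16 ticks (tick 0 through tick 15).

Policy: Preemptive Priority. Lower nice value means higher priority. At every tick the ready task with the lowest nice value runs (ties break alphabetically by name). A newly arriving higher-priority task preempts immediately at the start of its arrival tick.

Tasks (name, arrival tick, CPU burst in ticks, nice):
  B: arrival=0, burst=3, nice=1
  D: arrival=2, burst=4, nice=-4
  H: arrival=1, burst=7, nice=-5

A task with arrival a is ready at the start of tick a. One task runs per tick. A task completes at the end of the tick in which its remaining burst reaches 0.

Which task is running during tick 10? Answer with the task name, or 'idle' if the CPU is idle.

t=0: ready={B} → run B
t=1: ready={B,H} → run H
t=2: ready={B,D,H} → run H
t=3: ready={B,D,H} → run H
t=4: ready={B,D,H} → run H
t=5: ready={B,D,H} → run H
t=6: ready={B,D,H} → run H
t=7: ready={B,D,H} → run H
t=8: ready={B,D} → run D
t=9: ready={B,D} → run D
t=10: ready={B,D} → run D
t=11: ready={B,D} → run D
t=12: ready={B} → run B
t=13: ready={B} → run B
t=14: (idle)
t=15: (idle)

running at tick 10 = D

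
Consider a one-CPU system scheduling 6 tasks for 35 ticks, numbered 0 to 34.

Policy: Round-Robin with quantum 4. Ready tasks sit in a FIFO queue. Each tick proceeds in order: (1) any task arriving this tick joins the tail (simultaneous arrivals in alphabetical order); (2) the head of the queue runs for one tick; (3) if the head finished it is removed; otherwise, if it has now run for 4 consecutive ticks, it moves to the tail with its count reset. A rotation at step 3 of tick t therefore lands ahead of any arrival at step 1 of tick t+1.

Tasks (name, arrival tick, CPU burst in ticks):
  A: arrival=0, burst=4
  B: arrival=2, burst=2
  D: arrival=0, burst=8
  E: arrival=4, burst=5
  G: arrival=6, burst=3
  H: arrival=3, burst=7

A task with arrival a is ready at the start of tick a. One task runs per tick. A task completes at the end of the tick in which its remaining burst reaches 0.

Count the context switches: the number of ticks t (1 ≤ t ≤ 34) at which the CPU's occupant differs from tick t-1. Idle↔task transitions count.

t=0: queue=[A,D] q_used=0 → run A
t=1: queue=[A,D] q_used=1 → run A
t=2: queue=[A,D,B] q_used=2 → run A
t=3: queue=[A,D,B,H] q_used=3 → run A
t=4: queue=[D,B,H,E] q_used=0 → run D
t=5: queue=[D,B,H,E] q_used=1 → run D
t=6: queue=[D,B,H,E,G] q_used=2 → run D
t=7: queue=[D,B,H,E,G] q_used=3 → run D
t=8: queue=[B,H,E,G,D] q_used=0 → run B
t=9: queue=[B,H,E,G,D] q_used=1 → run B
t=10: queue=[H,E,G,D] q_used=0 → run H
t=11: queue=[H,E,G,D] q_used=1 → run H
t=12: queue=[H,E,G,D] q_used=2 → run H
t=13: queue=[H,E,G,D] q_used=3 → run H
t=14: queue=[E,G,D,H] q_used=0 → run E
t=15: queue=[E,G,D,H] q_used=1 → run E
t=16: queue=[E,G,D,H] q_used=2 → run E
t=17: queue=[E,G,D,H] q_used=3 → run E
t=18: queue=[G,D,H,E] q_used=0 → run G
t=19: queue=[G,D,H,E] q_used=1 → run G
t=20: queue=[G,D,H,E] q_used=2 → run G
t=21: queue=[D,H,E] q_used=0 → run D
t=22: queue=[D,H,E] q_used=1 → run D
t=23: queue=[D,H,E] q_used=2 → run D
t=24: queue=[D,H,E] q_used=3 → run D
t=25: queue=[H,E] q_used=0 → run H
t=26: queue=[H,E] q_used=1 → run H
t=27: queue=[H,E] q_used=2 → run H
t=28: queue=[E] q_used=0 → run E
t=29: (idle)
t=30: (idle)
t=31: (idle)
t=32: (idle)
t=33: (idle)
t=34: (idle)

context switches = 9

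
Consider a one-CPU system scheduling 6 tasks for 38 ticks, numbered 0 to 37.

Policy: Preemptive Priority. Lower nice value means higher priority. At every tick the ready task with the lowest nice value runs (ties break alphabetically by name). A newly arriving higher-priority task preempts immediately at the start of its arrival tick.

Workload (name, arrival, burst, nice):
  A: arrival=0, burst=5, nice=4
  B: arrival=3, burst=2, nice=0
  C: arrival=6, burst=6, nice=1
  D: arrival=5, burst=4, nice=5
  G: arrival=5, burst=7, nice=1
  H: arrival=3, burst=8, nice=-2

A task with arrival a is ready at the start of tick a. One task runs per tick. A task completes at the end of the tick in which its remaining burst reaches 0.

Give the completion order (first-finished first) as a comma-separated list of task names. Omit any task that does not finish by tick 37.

completion order = H, B, C, G, A, D

t=0: ready={A} → run A
t=1: ready={A} → run A
t=2: ready={A} → run A
t=3: ready={A,B,H} → run H
t=4: ready={A,B,H} → run H
t=5: ready={A,B,D,G,H} → run H
t=6: ready={A,B,C,D,G,H} → run H
t=7: ready={A,B,C,D,G,H} → run H
t=8: ready={A,B,C,D,G,H} → run H
t=9: ready={A,B,C,D,G,H} → run H
t=10: ready={A,B,C,D,G,H} → run H
t=11: ready={A,B,C,D,G} → run B
t=12: ready={A,B,C,D,G} → run B
t=13: ready={A,C,D,G} → run C
t=14: ready={A,C,D,G} → run C
t=15: ready={A,C,D,G} → run C
t=16: ready={A,C,D,G} → run C
t=17: ready={A,C,D,G} → run C
t=18: ready={A,C,D,G} → run C
t=19: ready={A,D,G} → run G
t=20: ready={A,D,G} → run G
t=21: ready={A,D,G} → run G
t=22: ready={A,D,G} → run G
t=23: ready={A,D,G} → run G
t=24: ready={A,D,G} → run G
t=25: ready={A,D,G} → run G
t=26: ready={A,D} → run A
t=27: ready={A,D} → run A
t=28: ready={D} → run D
t=29: ready={D} → run D
t=30: ready={D} → run D
t=31: ready={D} → run D
t=32: (idle)
t=33: (idle)
t=34: (idle)
t=35: (idle)
t=36: (idle)
t=37: (idle)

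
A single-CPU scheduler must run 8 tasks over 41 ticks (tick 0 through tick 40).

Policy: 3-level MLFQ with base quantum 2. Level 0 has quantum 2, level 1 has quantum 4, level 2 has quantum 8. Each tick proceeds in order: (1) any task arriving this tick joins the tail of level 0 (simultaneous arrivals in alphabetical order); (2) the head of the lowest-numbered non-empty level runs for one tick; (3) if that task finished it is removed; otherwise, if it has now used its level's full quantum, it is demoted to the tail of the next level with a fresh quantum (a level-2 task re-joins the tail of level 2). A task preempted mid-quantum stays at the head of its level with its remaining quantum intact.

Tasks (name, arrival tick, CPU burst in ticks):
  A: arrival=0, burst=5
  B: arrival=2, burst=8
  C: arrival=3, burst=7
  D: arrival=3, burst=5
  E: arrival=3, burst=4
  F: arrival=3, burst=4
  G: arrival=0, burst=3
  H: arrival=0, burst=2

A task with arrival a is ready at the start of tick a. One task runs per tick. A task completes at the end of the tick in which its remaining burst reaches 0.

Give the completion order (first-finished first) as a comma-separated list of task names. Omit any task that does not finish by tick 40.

completion order = H, A, G, D, E, F, B, C

t=0: L0/L1/L2 = AGH/-/- → run A
t=1: L0/L1/L2 = AGH/-/- → run A
t=2: L0/L1/L2 = GHB/A/- → run G
t=3: L0/L1/L2 = GHBCDEF/A/- → run G
t=4: L0/L1/L2 = HBCDEF/AG/- → run H
t=5: L0/L1/L2 = HBCDEF/AG/- → run H
t=6: L0/L1/L2 = BCDEF/AG/- → run B
t=7: L0/L1/L2 = BCDEF/AG/- → run B
t=8: L0/L1/L2 = CDEF/AGB/- → run C
t=9: L0/L1/L2 = CDEF/AGB/- → run C
t=10: L0/L1/L2 = DEF/AGBC/- → run D
t=11: L0/L1/L2 = DEF/AGBC/- → run D
t=12: L0/L1/L2 = EF/AGBCD/- → run E
t=13: L0/L1/L2 = EF/AGBCD/- → run E
t=14: L0/L1/L2 = F/AGBCDE/- → run F
t=15: L0/L1/L2 = F/AGBCDE/- → run F
t=16: L0/L1/L2 = -/AGBCDEF/- → run A
t=17: L0/L1/L2 = -/AGBCDEF/- → run A
t=18: L0/L1/L2 = -/AGBCDEF/- → run A
t=19: L0/L1/L2 = -/GBCDEF/- → run G
t=20: L0/L1/L2 = -/BCDEF/- → run B
t=21: L0/L1/L2 = -/BCDEF/- → run B
t=22: L0/L1/L2 = -/BCDEF/- → run B
t=23: L0/L1/L2 = -/BCDEF/- → run B
t=24: L0/L1/L2 = -/CDEF/B → run C
t=25: L0/L1/L2 = -/CDEF/B → run C
t=26: L0/L1/L2 = -/CDEF/B → run C
t=27: L0/L1/L2 = -/CDEF/B → run C
t=28: L0/L1/L2 = -/DEF/BC → run D
t=29: L0/L1/L2 = -/DEF/BC → run D
t=30: L0/L1/L2 = -/DEF/BC → run D
t=31: L0/L1/L2 = -/EF/BC → run E
t=32: L0/L1/L2 = -/EF/BC → run E
t=33: L0/L1/L2 = -/F/BC → run F
t=34: L0/L1/L2 = -/F/BC → run F
t=35: L0/L1/L2 = -/-/BC → run B
t=36: L0/L1/L2 = -/-/BC → run B
t=37: L0/L1/L2 = -/-/C → run C
t=38: (idle)
t=39: (idle)
t=40: (idle)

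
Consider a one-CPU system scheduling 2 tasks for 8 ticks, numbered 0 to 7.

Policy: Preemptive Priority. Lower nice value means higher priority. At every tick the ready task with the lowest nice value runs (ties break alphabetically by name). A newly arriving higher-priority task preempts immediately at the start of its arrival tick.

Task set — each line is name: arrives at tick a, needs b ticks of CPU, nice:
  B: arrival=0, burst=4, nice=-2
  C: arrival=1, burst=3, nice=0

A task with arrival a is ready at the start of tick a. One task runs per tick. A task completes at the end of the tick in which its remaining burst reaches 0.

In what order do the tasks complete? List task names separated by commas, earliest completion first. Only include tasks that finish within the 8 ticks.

t=0: ready={B} → run B
t=1: ready={B,C} → run B
t=2: ready={B,C} → run B
t=3: ready={B,C} → run B
t=4: ready={C} → run C
t=5: ready={C} → run C
t=6: ready={C} → run C
t=7: (idle)

completion order = B, C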